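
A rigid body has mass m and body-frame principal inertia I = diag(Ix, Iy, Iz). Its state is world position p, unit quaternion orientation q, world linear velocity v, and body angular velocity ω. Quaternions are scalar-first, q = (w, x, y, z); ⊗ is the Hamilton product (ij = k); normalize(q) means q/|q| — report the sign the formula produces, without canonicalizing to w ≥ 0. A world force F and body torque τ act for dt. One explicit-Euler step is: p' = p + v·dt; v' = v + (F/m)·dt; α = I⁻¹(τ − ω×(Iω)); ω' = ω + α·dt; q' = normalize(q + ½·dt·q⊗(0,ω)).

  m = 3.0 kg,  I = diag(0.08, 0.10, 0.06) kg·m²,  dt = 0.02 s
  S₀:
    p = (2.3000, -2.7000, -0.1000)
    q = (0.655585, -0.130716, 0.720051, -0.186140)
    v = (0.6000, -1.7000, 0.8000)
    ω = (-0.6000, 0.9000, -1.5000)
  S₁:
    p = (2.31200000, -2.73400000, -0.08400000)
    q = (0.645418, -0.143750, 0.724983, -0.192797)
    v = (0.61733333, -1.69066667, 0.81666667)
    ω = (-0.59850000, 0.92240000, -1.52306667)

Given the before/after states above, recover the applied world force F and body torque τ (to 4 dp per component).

Δv = v₁−v₀ = (0.01733333, 0.00933333, 0.01666667)
m·(v₁−v₀)/dt = (2.6000, 1.4000, 2.5000)
rate change Δω = (0.00150000, 0.02240000, -0.02306667)
precession coupling = (0.0540, 0.0180, -0.0108)
applied torque τ = (0.0600, 0.1300, -0.0800)

F = (2.6000, 1.4000, 2.5000)
τ = (0.0600, 0.1300, -0.0800)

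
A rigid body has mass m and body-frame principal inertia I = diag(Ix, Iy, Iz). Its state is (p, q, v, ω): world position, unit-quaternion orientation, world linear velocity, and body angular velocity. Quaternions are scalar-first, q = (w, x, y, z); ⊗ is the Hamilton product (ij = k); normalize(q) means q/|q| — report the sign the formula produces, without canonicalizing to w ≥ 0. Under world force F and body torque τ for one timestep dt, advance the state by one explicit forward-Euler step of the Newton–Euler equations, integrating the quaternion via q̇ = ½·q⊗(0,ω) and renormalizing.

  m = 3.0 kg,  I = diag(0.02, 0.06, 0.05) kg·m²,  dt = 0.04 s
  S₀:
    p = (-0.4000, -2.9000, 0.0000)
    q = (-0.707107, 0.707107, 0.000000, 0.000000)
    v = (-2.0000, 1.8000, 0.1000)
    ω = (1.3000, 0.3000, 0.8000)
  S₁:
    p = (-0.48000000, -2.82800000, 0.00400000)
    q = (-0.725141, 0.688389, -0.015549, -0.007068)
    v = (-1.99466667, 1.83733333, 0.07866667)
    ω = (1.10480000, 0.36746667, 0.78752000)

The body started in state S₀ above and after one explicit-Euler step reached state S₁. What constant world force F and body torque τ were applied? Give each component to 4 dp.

F = (0.4000, 2.8000, -1.6000)
τ = (-0.1000, 0.0700, 0.0000)

ω₁ − ω₀ = (-0.19520000, 0.06746667, -0.01248000)
applied torque τ = (-0.1000, 0.0700, 0.0000)
v₁ − v₀ = (0.00533333, 0.03733333, -0.02133333)
applied force F = (0.4000, 2.8000, -1.6000)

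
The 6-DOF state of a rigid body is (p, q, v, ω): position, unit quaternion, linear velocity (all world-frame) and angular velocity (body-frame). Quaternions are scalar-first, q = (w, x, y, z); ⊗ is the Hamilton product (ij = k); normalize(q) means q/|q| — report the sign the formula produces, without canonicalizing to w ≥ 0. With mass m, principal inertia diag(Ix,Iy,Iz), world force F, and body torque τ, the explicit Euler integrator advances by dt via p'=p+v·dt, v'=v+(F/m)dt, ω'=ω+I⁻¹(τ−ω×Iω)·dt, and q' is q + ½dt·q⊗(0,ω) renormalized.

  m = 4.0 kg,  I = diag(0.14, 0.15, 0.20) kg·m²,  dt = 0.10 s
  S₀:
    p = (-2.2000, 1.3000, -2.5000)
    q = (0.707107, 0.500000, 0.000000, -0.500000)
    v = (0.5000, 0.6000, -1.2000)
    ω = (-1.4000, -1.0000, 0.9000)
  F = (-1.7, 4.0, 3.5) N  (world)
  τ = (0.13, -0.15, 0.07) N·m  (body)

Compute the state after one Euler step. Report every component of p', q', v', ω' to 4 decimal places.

p' = (-2.1500, 1.3600, -2.6200)
q' = (0.7610, 0.4235, -0.0227, -0.4909)
v' = (0.4575, 0.7000, -1.1125)
ω' = (-1.2750, -1.1504, 0.9280)

ω×(Iω) gyroscopic = (-0.0450, 0.0756, 0.0140)
α = I⁻¹(τ − ω×Iω) = (1.2500, -1.5040, 0.2800)
new body rate ω' = (-1.2750, -1.1504, 0.9280)
q⊗(0,ω) = (1.1500000, -1.4899498, -0.4571070, 0.1363963)
q' = normalize(q + ½dt·q⊗(0,ω)) = (0.7610, 0.4235, -0.0227, -0.4909)
a = F/m = (-0.4250, 1.0000, 0.8750)
new position p' = (-2.1500, 1.3600, -2.6200)
v' = v + a·dt = (0.4575, 0.7000, -1.1125)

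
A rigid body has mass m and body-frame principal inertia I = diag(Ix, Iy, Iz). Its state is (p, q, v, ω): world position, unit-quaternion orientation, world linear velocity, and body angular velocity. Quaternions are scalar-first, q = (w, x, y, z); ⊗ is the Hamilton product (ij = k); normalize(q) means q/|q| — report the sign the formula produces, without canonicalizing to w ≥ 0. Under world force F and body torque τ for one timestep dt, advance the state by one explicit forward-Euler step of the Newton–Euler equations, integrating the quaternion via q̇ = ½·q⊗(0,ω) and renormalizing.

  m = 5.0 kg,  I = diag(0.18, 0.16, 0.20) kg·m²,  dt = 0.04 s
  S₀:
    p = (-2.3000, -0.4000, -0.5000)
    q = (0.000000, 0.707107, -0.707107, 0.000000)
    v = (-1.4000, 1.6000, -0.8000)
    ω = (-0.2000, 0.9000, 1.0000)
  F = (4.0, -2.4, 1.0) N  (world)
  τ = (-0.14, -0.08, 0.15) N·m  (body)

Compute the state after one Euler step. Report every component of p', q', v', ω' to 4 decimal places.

a = (0.8000, -0.4800, 0.2000)
p + v·dt = (-2.3560, -0.3360, -0.5320)
v + (F/m)dt = (-1.3680, 1.5808, -0.7920)
gyro term ω×Iω = (0.0360, 0.0040, 0.0036)
α = I⁻¹(τ − ω×Iω) = (-0.9778, -0.5250, 0.7320)
ω' = ω + α·dt = (-0.2391, 0.8790, 1.0293)
q⊗(0,ω) = (0.7778177, -0.7071070, -0.7071070, 0.4949749)
updated quaternion q' = (0.0156, 0.6927, -0.7210, 0.0099)

p' = (-2.3560, -0.3360, -0.5320)
q' = (0.0156, 0.6927, -0.7210, 0.0099)
v' = (-1.3680, 1.5808, -0.7920)
ω' = (-0.2391, 0.8790, 1.0293)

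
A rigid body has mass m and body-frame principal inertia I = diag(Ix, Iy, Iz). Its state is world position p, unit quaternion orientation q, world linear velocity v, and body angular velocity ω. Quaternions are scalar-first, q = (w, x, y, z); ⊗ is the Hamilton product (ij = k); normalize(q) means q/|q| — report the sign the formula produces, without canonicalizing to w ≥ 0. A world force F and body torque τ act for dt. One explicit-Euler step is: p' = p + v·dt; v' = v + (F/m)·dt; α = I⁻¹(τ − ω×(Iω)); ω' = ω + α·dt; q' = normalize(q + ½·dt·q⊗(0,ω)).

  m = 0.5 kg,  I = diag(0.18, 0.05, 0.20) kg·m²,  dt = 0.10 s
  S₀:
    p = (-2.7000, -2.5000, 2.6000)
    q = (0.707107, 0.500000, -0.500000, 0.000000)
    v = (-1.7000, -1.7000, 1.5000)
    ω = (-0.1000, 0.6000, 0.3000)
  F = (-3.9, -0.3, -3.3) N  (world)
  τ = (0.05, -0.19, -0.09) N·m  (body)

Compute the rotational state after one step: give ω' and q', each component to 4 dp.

ω' = (-0.0872, 0.2188, 0.2511)
q' = (0.7242, 0.4887, -0.4860, 0.0231)

α = I⁻¹(τ − ω×Iω) = (0.1278, -3.8120, -0.4890)
new body rate ω' = (-0.0872, 0.2188, 0.2511)
Hamilton product q⊗(0,ω) = (0.3500000, -0.2207107, 0.2742642, 0.4621321)
q + ½dt·q⊗(0,ω), renormalized = (0.7242, 0.4887, -0.4860, 0.0231)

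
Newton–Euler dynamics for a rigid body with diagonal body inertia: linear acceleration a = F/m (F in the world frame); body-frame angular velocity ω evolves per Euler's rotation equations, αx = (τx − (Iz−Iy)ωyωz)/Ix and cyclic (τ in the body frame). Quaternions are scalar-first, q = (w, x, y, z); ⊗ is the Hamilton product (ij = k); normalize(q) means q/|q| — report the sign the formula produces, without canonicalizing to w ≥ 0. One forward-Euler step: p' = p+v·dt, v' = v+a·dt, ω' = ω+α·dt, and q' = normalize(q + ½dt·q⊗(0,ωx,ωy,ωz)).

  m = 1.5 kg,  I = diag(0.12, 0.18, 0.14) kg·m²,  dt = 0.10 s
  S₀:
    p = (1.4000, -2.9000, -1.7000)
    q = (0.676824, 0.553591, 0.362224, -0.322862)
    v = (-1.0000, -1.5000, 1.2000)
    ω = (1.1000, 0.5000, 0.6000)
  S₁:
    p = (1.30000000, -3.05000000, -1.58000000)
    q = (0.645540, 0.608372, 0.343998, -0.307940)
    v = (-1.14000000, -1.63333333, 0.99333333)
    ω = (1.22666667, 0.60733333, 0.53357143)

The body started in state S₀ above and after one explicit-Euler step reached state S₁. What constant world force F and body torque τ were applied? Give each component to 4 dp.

Δω = ω₁−ω₀ = (0.12666667, 0.10733333, -0.06642857)
ω₀×(Iω₀) = (-0.0120, -0.0132, 0.0330)
applied torque τ = (0.1400, 0.1800, -0.0600)
v₁ − v₀ = (-0.14000000, -0.13333333, -0.20666667)
F = m·Δv/dt = (-2.1000, -2.0000, -3.1000)

F = (-2.1000, -2.0000, -3.1000)
τ = (0.1400, 0.1800, -0.0600)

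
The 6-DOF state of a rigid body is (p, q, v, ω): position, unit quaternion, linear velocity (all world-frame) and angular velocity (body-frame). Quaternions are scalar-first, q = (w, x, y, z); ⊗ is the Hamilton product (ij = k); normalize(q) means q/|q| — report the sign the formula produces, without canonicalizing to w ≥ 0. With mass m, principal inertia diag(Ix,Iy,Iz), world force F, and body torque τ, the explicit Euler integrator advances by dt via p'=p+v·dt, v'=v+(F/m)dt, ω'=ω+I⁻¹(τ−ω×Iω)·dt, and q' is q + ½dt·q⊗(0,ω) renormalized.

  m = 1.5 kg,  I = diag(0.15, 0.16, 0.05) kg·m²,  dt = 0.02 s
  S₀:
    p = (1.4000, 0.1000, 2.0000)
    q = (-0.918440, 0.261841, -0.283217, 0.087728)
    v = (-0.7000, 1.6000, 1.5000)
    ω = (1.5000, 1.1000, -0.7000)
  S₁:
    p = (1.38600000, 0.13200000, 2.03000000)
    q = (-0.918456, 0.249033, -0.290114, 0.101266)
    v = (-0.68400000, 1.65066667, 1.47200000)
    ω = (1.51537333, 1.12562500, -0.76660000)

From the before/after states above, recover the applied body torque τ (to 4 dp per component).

Δω = ω₁−ω₀ = (0.01537333, 0.02562500, -0.06660000)
precession coupling = (0.0847, -0.1050, 0.0165)
applied torque τ = (0.2000, 0.1000, -0.1500)

τ = (0.2000, 0.1000, -0.1500)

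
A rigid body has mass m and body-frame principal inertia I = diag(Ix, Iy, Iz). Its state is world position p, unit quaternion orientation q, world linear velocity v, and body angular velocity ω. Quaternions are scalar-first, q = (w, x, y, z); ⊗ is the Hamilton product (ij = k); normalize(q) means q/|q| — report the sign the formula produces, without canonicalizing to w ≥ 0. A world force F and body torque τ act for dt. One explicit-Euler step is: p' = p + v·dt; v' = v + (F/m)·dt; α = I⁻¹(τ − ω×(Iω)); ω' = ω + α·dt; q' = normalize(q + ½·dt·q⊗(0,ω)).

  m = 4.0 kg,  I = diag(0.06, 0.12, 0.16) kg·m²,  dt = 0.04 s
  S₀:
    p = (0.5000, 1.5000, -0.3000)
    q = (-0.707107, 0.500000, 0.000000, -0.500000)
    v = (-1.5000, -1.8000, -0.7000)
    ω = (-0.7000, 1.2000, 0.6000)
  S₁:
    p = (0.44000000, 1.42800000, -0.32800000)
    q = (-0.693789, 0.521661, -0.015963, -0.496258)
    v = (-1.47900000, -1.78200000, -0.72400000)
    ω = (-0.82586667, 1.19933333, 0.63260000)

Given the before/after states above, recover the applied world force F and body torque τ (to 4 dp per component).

F = (2.1000, 1.8000, -2.4000)
τ = (-0.1600, 0.0400, 0.0800)

rate change Δω = (-0.12586667, -0.00066667, 0.03260000)
ω₀×(Iω₀) = (0.0288, 0.0420, -0.0504)
τ = I·(Δω/dt) + ω₀×(Iω₀) = (-0.1600, 0.0400, 0.0800)
v₁ − v₀ = (0.02100000, 0.01800000, -0.02400000)
F = m·Δv/dt = (2.1000, 1.8000, -2.4000)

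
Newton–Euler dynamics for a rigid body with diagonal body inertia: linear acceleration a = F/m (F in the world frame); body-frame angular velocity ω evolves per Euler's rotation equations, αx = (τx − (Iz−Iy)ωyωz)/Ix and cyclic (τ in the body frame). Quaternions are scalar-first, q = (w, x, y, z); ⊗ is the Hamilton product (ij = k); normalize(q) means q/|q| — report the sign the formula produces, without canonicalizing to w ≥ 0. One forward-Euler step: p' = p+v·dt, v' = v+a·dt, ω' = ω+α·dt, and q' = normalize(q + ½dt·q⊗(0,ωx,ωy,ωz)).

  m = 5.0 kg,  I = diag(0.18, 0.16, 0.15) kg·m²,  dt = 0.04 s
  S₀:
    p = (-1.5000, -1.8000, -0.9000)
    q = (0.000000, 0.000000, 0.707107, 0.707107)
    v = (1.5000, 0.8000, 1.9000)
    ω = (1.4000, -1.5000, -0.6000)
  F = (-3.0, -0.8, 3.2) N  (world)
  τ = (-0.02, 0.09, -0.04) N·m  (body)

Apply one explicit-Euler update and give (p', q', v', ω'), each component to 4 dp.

p + v·dt = (-1.4400, -1.7680, -0.8240)
v' = v + a·dt = (1.4760, 0.7936, 1.9256)
precession coupling ω×(Iω) = (-0.0090, -0.0252, 0.0420)
angular accel α = (-0.0611, 0.7200, -0.5467)
new body rate ω' = (1.3976, -1.4712, -0.6219)
q⊗(0,ω) = (1.4849247, 0.6363963, 0.9899498, -0.9899498)
q' = normalize(q + ½dt·q⊗(0,ω)) = (0.0297, 0.0127, 0.7262, 0.6867)

p' = (-1.4400, -1.7680, -0.8240)
q' = (0.0297, 0.0127, 0.7262, 0.6867)
v' = (1.4760, 0.7936, 1.9256)
ω' = (1.3976, -1.4712, -0.6219)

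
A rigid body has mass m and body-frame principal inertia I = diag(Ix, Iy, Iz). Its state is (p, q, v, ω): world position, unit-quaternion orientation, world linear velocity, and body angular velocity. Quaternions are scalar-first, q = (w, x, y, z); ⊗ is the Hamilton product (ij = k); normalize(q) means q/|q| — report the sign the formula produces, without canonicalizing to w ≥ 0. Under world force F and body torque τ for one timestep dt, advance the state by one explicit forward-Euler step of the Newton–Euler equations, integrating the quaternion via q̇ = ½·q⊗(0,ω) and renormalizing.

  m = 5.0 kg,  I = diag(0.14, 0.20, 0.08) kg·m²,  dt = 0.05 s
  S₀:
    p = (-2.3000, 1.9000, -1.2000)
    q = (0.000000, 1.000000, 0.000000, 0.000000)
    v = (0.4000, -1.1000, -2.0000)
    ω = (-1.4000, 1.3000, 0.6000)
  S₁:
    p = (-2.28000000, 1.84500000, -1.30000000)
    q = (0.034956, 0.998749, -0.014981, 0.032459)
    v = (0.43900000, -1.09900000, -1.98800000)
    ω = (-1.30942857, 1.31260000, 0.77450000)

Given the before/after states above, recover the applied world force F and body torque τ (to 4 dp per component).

F = (3.9000, 0.1000, 1.2000)
τ = (0.1600, 0.0000, 0.1700)

velocity change Δv = (0.03900000, 0.00100000, 0.01200000)
applied force F = (3.9000, 0.1000, 1.2000)
rate change Δω = (0.09057143, 0.01260000, 0.17450000)
precession coupling = (-0.0936, -0.0504, -0.1092)
τ = I·(Δω/dt) + ω₀×(Iω₀) = (0.1600, 0.0000, 0.1700)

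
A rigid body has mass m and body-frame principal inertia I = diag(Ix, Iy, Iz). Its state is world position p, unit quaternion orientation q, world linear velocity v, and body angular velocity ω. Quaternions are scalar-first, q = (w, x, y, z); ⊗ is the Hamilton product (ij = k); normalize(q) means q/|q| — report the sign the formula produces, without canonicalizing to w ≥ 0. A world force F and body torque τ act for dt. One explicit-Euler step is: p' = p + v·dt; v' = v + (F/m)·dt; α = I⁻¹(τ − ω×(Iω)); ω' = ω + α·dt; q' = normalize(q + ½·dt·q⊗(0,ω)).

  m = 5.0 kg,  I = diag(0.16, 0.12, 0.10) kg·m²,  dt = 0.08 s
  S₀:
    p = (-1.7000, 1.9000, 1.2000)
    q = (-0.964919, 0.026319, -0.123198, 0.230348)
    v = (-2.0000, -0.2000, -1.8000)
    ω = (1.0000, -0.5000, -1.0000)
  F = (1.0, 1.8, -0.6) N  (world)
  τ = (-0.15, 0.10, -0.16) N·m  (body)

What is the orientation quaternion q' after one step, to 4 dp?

q⊗(0,ω) = (0.1424300, -0.7265470, 0.7391265, 1.0749575)
q + ½dt·q⊗(0,ω), renormalized = (-0.9575, -0.0027, -0.0935, 0.2729)

q' = (-0.9575, -0.0027, -0.0935, 0.2729)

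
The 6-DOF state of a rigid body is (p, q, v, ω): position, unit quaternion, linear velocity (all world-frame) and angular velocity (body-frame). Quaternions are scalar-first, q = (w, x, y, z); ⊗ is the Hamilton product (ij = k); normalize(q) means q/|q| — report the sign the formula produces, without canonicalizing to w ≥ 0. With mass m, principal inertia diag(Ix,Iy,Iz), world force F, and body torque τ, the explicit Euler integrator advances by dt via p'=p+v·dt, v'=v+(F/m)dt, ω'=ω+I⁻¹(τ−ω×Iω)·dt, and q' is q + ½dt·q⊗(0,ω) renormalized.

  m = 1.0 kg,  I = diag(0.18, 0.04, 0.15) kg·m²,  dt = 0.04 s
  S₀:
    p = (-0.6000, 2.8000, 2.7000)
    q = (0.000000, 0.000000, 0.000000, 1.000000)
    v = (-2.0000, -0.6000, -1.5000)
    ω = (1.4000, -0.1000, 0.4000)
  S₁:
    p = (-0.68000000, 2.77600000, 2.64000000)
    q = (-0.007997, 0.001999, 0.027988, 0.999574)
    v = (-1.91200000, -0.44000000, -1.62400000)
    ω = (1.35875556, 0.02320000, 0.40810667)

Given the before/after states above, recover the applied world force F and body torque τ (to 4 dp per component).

F = (2.2000, 4.0000, -3.1000)
τ = (-0.1900, 0.1400, 0.0500)

Δv = v₁−v₀ = (0.08800000, 0.16000000, -0.12400000)
F = m·Δv/dt = (2.2000, 4.0000, -3.1000)
Δω = ω₁−ω₀ = (-0.04124444, 0.12320000, 0.00810667)
gyro term ω₀×Iω₀ = (-0.0044, 0.0168, 0.0196)
I·α + gyro = (-0.1900, 0.1400, 0.0500)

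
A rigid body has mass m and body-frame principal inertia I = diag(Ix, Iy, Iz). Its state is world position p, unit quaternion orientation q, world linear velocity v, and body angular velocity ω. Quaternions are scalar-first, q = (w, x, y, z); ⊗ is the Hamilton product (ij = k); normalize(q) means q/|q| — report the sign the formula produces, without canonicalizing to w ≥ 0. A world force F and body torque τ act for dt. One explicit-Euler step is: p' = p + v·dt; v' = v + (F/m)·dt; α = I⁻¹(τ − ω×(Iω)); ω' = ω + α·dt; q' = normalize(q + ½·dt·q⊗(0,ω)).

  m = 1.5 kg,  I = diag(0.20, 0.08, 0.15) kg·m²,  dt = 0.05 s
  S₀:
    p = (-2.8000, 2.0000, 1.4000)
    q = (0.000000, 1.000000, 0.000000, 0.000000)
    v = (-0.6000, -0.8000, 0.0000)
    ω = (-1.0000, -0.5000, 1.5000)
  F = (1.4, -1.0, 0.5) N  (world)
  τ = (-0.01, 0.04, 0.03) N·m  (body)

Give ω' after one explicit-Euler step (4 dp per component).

ω' = (-0.9894, -0.4281, 1.5300)

angular accel α = (0.2125, 1.4375, 0.6000)
new body rate ω' = (-0.9894, -0.4281, 1.5300)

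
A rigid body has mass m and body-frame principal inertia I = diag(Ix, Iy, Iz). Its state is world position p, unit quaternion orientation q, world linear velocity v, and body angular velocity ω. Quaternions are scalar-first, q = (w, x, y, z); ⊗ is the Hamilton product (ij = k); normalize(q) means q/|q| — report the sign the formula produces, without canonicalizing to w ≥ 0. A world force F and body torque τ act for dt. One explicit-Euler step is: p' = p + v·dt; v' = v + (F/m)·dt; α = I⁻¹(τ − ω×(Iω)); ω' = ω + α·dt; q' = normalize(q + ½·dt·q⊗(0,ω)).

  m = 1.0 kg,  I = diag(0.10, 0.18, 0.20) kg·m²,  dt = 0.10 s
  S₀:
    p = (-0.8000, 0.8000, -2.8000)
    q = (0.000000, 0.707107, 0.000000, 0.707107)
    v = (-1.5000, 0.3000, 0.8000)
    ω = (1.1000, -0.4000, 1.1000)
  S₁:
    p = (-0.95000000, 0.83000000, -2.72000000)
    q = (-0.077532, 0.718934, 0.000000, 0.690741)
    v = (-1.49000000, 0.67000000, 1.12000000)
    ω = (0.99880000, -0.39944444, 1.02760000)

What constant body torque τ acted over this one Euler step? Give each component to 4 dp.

τ = (-0.1100, -0.1200, -0.1800)

ω₁ − ω₀ = (-0.10120000, 0.00055556, -0.07240000)
gyro term ω₀×Iω₀ = (-0.0088, -0.1210, -0.0352)
I·α + gyro = (-0.1100, -0.1200, -0.1800)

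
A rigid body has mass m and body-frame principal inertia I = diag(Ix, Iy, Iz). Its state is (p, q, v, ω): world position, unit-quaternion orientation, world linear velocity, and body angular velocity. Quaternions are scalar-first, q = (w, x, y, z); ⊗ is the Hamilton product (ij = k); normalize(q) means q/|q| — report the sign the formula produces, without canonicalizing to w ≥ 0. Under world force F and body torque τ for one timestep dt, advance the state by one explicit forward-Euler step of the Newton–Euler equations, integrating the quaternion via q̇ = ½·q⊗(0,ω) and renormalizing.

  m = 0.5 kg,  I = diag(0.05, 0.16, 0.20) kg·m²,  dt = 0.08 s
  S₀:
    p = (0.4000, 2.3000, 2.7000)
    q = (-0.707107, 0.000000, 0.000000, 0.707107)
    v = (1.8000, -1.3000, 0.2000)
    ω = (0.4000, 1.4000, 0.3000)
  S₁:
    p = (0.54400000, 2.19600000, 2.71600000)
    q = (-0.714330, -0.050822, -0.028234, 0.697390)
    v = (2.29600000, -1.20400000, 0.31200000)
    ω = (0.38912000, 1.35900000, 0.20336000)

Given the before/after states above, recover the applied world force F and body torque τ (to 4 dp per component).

Δv = v₁−v₀ = (0.49600000, 0.09600000, 0.11200000)
m·(v₁−v₀)/dt = (3.1000, 0.6000, 0.7000)
Δω = ω₁−ω₀ = (-0.01088000, -0.04100000, -0.09664000)
ω₀×(Iω₀) = (0.0168, -0.0180, 0.0616)
applied torque τ = (0.0100, -0.1000, -0.1800)

F = (3.1000, 0.6000, 0.7000)
τ = (0.0100, -0.1000, -0.1800)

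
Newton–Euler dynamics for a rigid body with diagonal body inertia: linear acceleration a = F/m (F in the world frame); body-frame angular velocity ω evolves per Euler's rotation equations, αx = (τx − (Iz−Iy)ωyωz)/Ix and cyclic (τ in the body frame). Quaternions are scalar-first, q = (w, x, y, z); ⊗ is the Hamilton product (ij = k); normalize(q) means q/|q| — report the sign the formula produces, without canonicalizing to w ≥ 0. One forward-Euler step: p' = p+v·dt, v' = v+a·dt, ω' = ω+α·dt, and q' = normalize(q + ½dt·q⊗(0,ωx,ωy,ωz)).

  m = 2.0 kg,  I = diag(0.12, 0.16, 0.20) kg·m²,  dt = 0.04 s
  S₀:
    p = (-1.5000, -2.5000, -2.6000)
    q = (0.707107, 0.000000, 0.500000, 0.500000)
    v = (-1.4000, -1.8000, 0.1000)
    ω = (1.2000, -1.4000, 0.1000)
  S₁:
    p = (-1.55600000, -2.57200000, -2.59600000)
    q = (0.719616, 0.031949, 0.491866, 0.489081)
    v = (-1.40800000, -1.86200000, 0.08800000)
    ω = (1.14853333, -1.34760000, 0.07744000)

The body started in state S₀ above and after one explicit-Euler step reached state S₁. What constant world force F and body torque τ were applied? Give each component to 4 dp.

ω₁ − ω₀ = (-0.05146667, 0.05240000, -0.02256000)
precession coupling = (-0.0056, -0.0096, -0.0672)
τ = I·(Δω/dt) + ω₀×(Iω₀) = (-0.1600, 0.2000, -0.1800)
Δv = v₁−v₀ = (-0.00800000, -0.06200000, -0.01200000)
applied force F = (-0.4000, -3.1000, -0.6000)

F = (-0.4000, -3.1000, -0.6000)
τ = (-0.1600, 0.2000, -0.1800)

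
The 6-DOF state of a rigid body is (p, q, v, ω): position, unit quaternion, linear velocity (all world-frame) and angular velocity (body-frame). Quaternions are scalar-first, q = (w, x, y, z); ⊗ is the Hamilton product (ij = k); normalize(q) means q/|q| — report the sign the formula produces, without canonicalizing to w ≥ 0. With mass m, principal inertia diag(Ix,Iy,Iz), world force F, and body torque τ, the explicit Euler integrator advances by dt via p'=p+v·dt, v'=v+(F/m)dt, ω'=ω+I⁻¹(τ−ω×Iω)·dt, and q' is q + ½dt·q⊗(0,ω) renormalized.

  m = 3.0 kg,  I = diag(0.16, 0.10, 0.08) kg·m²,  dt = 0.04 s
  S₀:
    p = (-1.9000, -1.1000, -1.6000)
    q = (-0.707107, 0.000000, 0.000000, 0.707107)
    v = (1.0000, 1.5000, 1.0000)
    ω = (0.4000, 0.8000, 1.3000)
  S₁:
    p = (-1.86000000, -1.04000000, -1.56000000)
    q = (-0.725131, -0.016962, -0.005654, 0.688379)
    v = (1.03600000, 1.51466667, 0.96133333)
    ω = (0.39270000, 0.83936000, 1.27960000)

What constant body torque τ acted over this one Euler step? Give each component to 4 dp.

ω₁ − ω₀ = (-0.00730000, 0.03936000, -0.02040000)
precession coupling = (-0.0208, 0.0416, -0.0192)
applied torque τ = (-0.0500, 0.1400, -0.0600)

τ = (-0.0500, 0.1400, -0.0600)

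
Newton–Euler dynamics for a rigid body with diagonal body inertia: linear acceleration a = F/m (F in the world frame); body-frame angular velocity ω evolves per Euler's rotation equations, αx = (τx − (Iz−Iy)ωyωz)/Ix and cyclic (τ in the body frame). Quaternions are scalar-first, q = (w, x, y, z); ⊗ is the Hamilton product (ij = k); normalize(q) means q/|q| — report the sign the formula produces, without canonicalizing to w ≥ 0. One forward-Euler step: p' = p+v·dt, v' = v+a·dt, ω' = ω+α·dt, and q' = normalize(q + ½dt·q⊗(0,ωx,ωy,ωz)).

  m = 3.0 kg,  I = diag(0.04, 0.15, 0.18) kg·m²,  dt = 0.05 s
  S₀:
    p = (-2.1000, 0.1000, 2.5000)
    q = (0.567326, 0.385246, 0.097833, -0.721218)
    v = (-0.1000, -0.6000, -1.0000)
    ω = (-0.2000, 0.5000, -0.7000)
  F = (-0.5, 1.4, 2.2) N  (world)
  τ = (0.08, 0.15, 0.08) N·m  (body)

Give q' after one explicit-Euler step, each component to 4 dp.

Hamilton product q⊗(0,ω) = (-0.4767199, 0.1786607, 0.6975788, -0.1849386)
q + ½dt·q⊗(0,ω), renormalized = (0.5553, 0.3896, 0.1152, -0.7257)

q' = (0.5553, 0.3896, 0.1152, -0.7257)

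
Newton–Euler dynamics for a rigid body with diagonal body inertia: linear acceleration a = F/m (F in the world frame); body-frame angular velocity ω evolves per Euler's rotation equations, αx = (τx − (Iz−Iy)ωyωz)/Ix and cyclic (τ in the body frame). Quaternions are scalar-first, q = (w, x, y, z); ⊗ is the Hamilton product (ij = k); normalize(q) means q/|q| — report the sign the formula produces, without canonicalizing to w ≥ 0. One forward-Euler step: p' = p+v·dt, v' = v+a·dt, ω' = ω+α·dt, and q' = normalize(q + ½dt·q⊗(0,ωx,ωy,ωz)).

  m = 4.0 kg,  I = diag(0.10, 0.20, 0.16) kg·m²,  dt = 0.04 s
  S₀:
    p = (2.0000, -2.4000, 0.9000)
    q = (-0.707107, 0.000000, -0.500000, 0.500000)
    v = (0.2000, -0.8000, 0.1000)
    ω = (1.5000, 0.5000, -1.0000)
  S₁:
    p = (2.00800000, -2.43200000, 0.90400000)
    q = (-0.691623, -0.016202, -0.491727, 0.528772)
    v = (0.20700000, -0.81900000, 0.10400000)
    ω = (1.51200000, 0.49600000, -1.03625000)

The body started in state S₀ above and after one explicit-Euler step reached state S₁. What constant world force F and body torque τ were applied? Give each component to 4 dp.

ω₁ − ω₀ = (0.01200000, -0.00400000, -0.03625000)
precession coupling = (0.0200, 0.0900, 0.0750)
τ = I·(Δω/dt) + ω₀×(Iω₀) = (0.0500, 0.0700, -0.0700)
velocity change Δv = (0.00700000, -0.01900000, 0.00400000)
applied force F = (0.7000, -1.9000, 0.4000)

F = (0.7000, -1.9000, 0.4000)
τ = (0.0500, 0.0700, -0.0700)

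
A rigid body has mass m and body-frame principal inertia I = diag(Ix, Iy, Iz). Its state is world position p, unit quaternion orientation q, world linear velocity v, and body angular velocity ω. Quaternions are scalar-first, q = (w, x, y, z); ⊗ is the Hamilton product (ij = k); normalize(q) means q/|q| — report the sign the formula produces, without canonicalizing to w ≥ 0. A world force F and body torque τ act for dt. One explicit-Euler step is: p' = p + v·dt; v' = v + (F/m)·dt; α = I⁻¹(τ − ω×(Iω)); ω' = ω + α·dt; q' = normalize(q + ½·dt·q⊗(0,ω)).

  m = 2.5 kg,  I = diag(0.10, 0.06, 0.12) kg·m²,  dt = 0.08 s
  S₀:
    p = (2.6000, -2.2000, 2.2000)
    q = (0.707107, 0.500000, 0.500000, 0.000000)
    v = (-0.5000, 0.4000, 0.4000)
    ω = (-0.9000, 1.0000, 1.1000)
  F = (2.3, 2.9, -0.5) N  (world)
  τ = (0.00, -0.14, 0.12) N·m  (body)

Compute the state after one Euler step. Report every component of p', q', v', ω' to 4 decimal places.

p' = (2.5600, -2.1680, 2.2320)
q' = (0.7034, 0.4953, 0.5051, 0.0689)
v' = (-0.4264, 0.4928, 0.3840)
ω' = (-0.9528, 0.7869, 1.1560)

a = (0.9200, 1.1600, -0.2000)
p' = p + v·dt = (2.5600, -2.1680, 2.2320)
v' = v + a·dt = (-0.4264, 0.4928, 0.3840)
(τ − ω×Iω)/I = (-0.6600, -2.6633, 0.7000)
ω + α·dt = (-0.9528, 0.7869, 1.1560)
2q̇ = q⊗(0,ω) = (-0.0500000, -0.0863963, 0.1571070, 1.7278177)
q + ½dt·q⊗(0,ω), renormalized = (0.7034, 0.4953, 0.5051, 0.0689)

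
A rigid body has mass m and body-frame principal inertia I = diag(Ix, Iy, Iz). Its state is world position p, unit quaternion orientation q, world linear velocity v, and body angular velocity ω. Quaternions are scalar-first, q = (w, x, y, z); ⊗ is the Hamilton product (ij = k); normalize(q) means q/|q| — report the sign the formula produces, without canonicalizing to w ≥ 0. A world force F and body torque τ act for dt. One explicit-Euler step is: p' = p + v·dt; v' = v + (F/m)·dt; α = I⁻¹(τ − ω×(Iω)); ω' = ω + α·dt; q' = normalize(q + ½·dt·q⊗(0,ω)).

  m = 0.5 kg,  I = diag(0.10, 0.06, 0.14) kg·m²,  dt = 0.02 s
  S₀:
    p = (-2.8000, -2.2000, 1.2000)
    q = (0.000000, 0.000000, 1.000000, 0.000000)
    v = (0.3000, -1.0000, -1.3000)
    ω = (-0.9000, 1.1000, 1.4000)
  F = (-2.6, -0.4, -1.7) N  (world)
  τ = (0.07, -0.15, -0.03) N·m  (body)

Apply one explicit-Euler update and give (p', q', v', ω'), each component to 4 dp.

p' = (-2.7940, -2.2200, 1.1740)
q' = (-0.0110, 0.0140, 0.9998, 0.0090)
v' = (0.1960, -1.0160, -1.3680)
ω' = (-0.9106, 1.0332, 1.3901)

linear accel F/m = (-5.2000, -0.8000, -3.4000)
new position p' = (-2.7940, -2.2200, 1.1740)
v' = v + a·dt = (0.1960, -1.0160, -1.3680)
α = I⁻¹(τ − ω×Iω) = (-0.5320, -3.3400, -0.4971)
new body rate ω' = (-0.9106, 1.0332, 1.3901)
q⊗(0,ω) = (-1.1000000, 1.4000000, 0.0000000, 0.9000000)
updated quaternion q' = (-0.0110, 0.0140, 0.9998, 0.0090)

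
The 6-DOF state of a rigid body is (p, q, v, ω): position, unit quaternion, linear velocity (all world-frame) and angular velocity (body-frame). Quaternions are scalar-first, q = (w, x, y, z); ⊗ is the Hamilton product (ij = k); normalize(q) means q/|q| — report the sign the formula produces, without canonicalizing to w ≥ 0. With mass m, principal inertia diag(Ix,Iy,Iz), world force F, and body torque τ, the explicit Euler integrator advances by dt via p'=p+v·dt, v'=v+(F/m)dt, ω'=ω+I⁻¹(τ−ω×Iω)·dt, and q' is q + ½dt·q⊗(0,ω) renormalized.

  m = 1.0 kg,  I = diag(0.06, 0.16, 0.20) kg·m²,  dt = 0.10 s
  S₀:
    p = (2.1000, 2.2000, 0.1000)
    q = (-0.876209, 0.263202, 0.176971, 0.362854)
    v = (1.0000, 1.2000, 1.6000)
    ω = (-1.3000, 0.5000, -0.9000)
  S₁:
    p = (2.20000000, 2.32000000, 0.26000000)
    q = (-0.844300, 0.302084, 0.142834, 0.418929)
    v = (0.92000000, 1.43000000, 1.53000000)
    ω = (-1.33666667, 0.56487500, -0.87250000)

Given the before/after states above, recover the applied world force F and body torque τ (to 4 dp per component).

F = (-0.8000, 2.3000, -0.7000)
τ = (-0.0400, -0.0600, -0.0100)

Δv = v₁−v₀ = (-0.08000000, 0.23000000, -0.07000000)
F = m·Δv/dt = (-0.8000, 2.3000, -0.7000)
ω₁ − ω₀ = (-0.03666667, 0.06487500, 0.02750000)
ω₀×(Iω₀) = (-0.0180, -0.1638, -0.0650)
applied torque τ = (-0.0400, -0.0600, -0.0100)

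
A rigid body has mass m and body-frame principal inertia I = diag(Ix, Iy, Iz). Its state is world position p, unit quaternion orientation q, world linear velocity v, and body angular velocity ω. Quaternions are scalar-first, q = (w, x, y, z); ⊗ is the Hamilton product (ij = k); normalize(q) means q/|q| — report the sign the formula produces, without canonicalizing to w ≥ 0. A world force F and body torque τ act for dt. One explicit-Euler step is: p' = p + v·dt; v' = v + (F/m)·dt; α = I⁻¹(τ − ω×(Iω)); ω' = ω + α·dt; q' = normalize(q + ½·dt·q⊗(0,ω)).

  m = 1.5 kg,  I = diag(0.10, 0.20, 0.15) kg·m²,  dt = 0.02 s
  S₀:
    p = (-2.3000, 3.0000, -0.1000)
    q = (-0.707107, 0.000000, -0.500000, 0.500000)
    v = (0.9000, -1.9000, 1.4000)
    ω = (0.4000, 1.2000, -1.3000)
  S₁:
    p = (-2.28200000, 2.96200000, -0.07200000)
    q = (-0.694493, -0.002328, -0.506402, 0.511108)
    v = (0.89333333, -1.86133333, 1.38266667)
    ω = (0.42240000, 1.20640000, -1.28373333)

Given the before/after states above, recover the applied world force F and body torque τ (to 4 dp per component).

v₁ − v₀ = (-0.00666667, 0.03866667, -0.01733333)
F = m·Δv/dt = (-0.5000, 2.9000, -1.3000)
ω₁ − ω₀ = (0.02240000, 0.00640000, 0.01626667)
ω₀×(Iω₀) = (0.0780, 0.0260, 0.0480)
τ = I·(Δω/dt) + ω₀×(Iω₀) = (0.1900, 0.0900, 0.1700)

F = (-0.5000, 2.9000, -1.3000)
τ = (0.1900, 0.0900, 0.1700)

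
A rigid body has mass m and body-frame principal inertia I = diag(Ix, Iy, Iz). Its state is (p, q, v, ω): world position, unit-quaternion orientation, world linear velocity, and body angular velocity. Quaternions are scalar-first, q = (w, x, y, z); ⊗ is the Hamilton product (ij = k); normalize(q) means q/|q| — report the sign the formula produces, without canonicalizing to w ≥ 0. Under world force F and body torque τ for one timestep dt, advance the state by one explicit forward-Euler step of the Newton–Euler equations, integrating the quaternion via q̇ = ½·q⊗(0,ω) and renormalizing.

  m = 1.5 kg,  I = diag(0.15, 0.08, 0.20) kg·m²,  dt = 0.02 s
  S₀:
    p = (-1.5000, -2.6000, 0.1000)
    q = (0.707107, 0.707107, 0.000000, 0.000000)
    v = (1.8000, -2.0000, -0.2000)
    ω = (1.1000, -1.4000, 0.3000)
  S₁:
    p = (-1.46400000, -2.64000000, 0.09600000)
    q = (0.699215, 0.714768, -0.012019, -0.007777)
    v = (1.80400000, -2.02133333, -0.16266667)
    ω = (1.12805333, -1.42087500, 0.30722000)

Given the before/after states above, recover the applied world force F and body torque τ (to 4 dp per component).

F = (0.3000, -1.6000, 2.8000)
τ = (0.1600, -0.1000, 0.1800)

ω₁ − ω₀ = (0.02805333, -0.02087500, 0.00722000)
ω₀×(Iω₀) = (-0.0504, -0.0165, 0.1078)
I·α + gyro = (0.1600, -0.1000, 0.1800)
velocity change Δv = (0.00400000, -0.02133333, 0.03733333)
F = m·Δv/dt = (0.3000, -1.6000, 2.8000)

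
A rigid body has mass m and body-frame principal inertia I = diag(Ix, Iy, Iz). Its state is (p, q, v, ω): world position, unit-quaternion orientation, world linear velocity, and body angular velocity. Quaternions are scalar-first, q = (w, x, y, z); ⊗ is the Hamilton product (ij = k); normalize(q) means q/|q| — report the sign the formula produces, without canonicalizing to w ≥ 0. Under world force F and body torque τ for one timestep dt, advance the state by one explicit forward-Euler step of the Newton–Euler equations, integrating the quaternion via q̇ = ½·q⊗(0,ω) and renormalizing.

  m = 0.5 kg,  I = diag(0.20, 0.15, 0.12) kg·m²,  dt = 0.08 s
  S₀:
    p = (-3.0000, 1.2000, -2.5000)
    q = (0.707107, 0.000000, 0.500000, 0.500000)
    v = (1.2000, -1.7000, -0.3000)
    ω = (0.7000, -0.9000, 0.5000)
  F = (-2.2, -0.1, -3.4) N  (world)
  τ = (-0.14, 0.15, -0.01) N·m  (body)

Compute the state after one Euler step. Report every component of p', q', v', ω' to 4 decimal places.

linear accel F/m = (-4.4000, -0.2000, -6.8000)
p' = p + v·dt = (-2.9040, 1.0640, -2.5240)
v' = v + a·dt = (0.8480, -1.7160, -0.8440)
(τ − ω×Iω)/I = (-0.7675, 0.8133, -0.3458)
ω' = ω + α·dt = (0.6386, -0.8349, 0.4723)
Hamilton product q⊗(0,ω) = (0.2000000, 1.1949749, -0.2863963, 0.0035535)
q' = normalize(q + ½dt·q⊗(0,ω)) = (0.7142, 0.0477, 0.4879, 0.4995)

p' = (-2.9040, 1.0640, -2.5240)
q' = (0.7142, 0.0477, 0.4879, 0.4995)
v' = (0.8480, -1.7160, -0.8440)
ω' = (0.6386, -0.8349, 0.4723)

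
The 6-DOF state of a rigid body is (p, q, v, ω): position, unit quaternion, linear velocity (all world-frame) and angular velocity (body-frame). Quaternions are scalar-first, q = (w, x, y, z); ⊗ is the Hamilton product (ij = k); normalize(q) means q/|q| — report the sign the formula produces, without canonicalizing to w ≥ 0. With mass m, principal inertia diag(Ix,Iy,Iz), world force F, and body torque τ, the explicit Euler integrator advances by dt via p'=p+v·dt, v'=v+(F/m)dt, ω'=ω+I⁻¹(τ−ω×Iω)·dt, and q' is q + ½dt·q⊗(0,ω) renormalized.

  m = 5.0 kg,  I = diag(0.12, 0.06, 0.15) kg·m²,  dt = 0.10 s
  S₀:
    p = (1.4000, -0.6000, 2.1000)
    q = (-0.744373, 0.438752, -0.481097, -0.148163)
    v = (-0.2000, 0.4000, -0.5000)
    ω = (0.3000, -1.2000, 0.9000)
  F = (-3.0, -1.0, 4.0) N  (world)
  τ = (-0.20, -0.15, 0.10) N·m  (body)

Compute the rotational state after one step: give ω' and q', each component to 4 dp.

(τ − ω×Iω)/I = (-0.8567, -2.3650, 0.5227)
ω' = ω + α·dt = (0.2143, -1.4365, 0.9523)
2q̇ = q⊗(0,ω) = (-0.5755953, -0.8340948, 0.4539219, -1.0521090)
q + ½dt·q⊗(0,ω), renormalized = (-0.7709, 0.3959, -0.4571, -0.2002)

ω' = (0.2143, -1.4365, 0.9523)
q' = (-0.7709, 0.3959, -0.4571, -0.2002)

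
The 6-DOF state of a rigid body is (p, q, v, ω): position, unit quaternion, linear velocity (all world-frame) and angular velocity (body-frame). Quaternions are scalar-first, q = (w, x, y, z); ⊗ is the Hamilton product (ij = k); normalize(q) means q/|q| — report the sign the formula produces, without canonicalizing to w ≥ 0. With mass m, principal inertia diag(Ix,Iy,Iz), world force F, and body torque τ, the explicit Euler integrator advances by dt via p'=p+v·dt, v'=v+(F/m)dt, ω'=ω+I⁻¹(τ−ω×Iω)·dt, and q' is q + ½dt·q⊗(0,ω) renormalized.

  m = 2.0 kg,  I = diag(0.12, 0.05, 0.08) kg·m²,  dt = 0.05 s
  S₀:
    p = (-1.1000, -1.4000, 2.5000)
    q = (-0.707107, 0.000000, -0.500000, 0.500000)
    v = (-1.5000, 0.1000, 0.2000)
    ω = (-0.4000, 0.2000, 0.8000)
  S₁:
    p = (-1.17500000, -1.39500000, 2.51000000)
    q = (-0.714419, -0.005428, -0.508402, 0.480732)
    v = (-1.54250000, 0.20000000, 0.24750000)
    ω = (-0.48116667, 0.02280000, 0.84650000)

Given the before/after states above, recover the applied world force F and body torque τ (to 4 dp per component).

F = (-1.7000, 4.0000, 1.9000)
τ = (-0.1900, -0.1900, 0.0800)

Δv = v₁−v₀ = (-0.04250000, 0.10000000, 0.04750000)
applied force F = (-1.7000, 4.0000, 1.9000)
rate change Δω = (-0.08116667, -0.17720000, 0.04650000)
precession coupling = (0.0048, -0.0128, 0.0056)
I·α + gyro = (-0.1900, -0.1900, 0.0800)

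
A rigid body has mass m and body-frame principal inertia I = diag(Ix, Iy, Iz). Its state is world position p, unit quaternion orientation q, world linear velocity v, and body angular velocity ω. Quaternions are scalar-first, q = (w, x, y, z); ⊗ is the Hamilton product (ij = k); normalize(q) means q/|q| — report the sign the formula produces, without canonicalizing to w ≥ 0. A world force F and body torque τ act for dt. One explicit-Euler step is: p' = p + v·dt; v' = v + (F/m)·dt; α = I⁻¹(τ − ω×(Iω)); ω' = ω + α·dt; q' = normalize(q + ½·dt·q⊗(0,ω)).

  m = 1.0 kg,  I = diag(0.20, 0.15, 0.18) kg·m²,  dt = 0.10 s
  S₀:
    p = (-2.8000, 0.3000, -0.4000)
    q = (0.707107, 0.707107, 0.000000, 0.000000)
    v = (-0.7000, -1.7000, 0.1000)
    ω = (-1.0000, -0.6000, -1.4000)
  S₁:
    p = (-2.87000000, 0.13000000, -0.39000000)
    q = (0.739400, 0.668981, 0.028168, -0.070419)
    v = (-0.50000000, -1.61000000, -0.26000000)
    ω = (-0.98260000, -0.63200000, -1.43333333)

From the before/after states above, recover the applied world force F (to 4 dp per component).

F = (2.0000, 0.9000, -3.6000)

velocity change Δv = (0.20000000, 0.09000000, -0.36000000)
applied force F = (2.0000, 0.9000, -3.6000)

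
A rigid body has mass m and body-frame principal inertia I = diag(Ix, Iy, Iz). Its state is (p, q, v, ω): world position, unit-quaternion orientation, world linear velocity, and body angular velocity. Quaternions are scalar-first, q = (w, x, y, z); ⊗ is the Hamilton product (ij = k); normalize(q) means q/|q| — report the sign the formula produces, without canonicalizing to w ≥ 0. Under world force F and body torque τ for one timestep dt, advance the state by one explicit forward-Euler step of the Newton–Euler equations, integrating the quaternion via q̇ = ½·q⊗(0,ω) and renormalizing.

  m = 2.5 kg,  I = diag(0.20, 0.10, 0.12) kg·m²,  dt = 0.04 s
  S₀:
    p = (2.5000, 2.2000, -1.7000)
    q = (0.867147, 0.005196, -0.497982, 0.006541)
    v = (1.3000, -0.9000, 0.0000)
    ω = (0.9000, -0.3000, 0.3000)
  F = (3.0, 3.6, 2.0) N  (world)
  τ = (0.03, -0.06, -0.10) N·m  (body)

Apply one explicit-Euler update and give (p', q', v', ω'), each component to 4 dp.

p' = (2.5520, 2.1640, -1.7000)
q' = (0.8639, 0.0179, -0.5030, 0.0207)
v' = (1.3480, -0.8424, 0.0320)
ω' = (0.9064, -0.3326, 0.2577)

new position p' = (2.5520, 2.1640, -1.7000)
v' = v + a·dt = (1.3480, -0.8424, 0.0320)
ω×(Iω) gyroscopic = (-0.0018, 0.0216, 0.0270)
(τ − ω×Iω)/I = (0.1590, -0.8160, -1.0583)
ω + α·dt = (0.9064, -0.3326, 0.2577)
Hamilton product q⊗(0,ω) = (-0.1560333, 0.6330000, -0.2558160, 0.7067691)
q' = normalize(q + ½dt·q⊗(0,ω)) = (0.8639, 0.0179, -0.5030, 0.0207)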